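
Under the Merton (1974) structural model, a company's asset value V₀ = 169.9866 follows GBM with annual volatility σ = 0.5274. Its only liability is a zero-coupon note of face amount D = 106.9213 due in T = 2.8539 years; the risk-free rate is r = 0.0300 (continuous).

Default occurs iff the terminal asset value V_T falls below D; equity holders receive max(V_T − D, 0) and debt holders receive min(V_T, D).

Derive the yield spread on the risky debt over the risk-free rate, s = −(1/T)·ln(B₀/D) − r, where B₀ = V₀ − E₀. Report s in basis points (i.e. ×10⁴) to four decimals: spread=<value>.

d₁ = [ln(V₀/D) + (r + σ²/2)T] / (σ√T)
   = [ln(169.9866/106.9213) + (0.0300 + 0.5·0.5274²)·2.8539] / (0.5274·√2.8539)
   = [0.463627 + 0.482524] / 0.890963 = 1.061942
d₂ = d₁ − σ√T = 1.061942 − 0.890963 = 0.170979
N(d₁) = 0.855869,  N(d₂) = 0.567880,  e^(−rT) = 0.917946
E₀ = V₀·N(d₁) − D·e^(−rT)·N(d₂)
   = 169.9866·0.855869 − 106.9213·0.917946·0.567880 = 89.750002
B₀ = V₀ − E₀ = 169.9866 − 89.750002 = 80.236598
spread = −(1/T)·ln(B₀/D) − r = −(1/2.8539)·ln(80.236598/106.9213) − 0.0300 = 0.07060384
in basis points: 0.07060384 × 10⁴ = 706.0384 bp

spread=706.0384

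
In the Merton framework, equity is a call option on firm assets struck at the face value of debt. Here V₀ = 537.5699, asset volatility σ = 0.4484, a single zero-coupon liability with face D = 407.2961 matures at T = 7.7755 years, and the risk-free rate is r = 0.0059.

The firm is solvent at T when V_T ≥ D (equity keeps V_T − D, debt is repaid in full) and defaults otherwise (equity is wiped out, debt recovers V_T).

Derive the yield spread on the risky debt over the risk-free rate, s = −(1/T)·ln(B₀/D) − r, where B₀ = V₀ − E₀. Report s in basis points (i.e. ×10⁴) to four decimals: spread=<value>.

d₁ = [ln(V₀/D) + (r + σ²/2)T] / (σ√T)
   = [ln(537.5699/407.2961) + (0.0059 + 0.5·0.4484²)·7.7755] / (0.4484·√7.7755)
   = [0.277518 + 0.827556] / 1.250345 = 0.883816
d₂ = d₁ − σ√T = 0.883816 − 1.250345 = -0.366529
N(d₁) = 0.811602,  N(d₂) = 0.356985,  e^(−rT) = 0.955161
E₀ = V₀·N(d₁) − D·e^(−rT)·N(d₂)
   = 537.5699·0.811602 − 407.2961·0.955161·0.356985 = 297.413756
B₀ = V₀ − E₀ = 537.5699 − 297.413756 = 240.156144
spread = −(1/T)·ln(B₀/D) − r = −(1/7.7755)·ln(240.156144/407.2961) − 0.0059 = 0.06203790
in basis points: 0.06203790 × 10⁴ = 620.3790 bp

spread=620.3790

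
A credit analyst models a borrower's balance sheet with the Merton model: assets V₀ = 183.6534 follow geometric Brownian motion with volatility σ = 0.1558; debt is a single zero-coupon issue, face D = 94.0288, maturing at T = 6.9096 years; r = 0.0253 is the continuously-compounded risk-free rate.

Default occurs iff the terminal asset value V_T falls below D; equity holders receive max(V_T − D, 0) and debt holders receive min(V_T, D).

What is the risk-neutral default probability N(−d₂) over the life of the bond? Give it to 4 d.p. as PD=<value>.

PD=0.0317

d₁ = [ln(V₀/D) + (r + σ²/2)T] / (σ√T)
   = [ln(183.6534/94.0288) + (0.0253 + 0.5·0.1558²)·6.9096] / (0.1558·√6.9096)
   = [0.669449 + 0.258673] / 0.409538 = 2.266269
d₂ = d₁ − σ√T = 2.266269 − 0.409538 = 1.856731
risk-neutral PD = N(−d₂) = N(-1.856731) = 0.031675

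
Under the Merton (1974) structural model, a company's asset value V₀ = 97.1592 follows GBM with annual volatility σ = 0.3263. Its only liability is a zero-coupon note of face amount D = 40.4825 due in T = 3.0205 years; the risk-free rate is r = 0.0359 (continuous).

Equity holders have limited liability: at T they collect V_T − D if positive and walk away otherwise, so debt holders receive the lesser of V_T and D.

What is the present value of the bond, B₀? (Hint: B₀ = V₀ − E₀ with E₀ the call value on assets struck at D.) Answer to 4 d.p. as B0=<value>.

d₁ = [ln(V₀/D) + (r + σ²/2)T] / (σ√T)
   = [ln(97.1592/40.4825) + (0.0359 + 0.5·0.3263²)·3.0205] / (0.3263·√3.0205)
   = [0.875481 + 0.269235] / 0.567096 = 2.018558
d₂ = d₁ − σ√T = 2.018558 − 0.567096 = 1.451462
N(d₁) = 0.978233,  N(d₂) = 0.926674,  e^(−rT) = 0.897236
E₀ = V₀·N(d₁) − D·e^(−rT)·N(d₂)
   = 97.1592·0.978233 − 40.4825·0.897236·0.926674 = 61.385365
B₀ = V₀ − E₀ = 97.1592 − 61.385365 = 35.773835

B0=35.7738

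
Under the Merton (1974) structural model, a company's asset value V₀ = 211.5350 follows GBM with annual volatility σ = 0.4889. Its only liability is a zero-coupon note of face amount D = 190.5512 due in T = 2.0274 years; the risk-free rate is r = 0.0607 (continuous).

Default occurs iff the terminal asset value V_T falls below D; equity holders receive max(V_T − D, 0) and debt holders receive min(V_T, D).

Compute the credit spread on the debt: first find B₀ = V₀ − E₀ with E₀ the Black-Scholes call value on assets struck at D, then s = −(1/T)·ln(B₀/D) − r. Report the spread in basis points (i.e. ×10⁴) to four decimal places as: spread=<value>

d₁ = [ln(V₀/D) + (r + σ²/2)T] / (σ√T)
   = [ln(211.5350/190.5512) + (0.0607 + 0.5·0.4889²)·2.0274] / (0.4889·√2.0274)
   = [0.104470 + 0.365361] / 0.696129 = 0.674919
d₂ = d₁ − σ√T = 0.674919 − 0.696129 = -0.021210
N(d₁) = 0.750136,  N(d₂) = 0.491539,  e^(−rT) = 0.884208
E₀ = V₀·N(d₁) − D·e^(−rT)·N(d₂)
   = 211.5350·0.750136 − 190.5512·0.884208·0.491539 = 75.862231
B₀ = V₀ − E₀ = 211.5350 − 75.862231 = 135.672769
spread = −(1/T)·ln(B₀/D) − r = −(1/2.0274)·ln(135.672769/190.5512) − 0.0607 = 0.10684220
in basis points: 0.10684220 × 10⁴ = 1068.4220 bp

spread=1068.4220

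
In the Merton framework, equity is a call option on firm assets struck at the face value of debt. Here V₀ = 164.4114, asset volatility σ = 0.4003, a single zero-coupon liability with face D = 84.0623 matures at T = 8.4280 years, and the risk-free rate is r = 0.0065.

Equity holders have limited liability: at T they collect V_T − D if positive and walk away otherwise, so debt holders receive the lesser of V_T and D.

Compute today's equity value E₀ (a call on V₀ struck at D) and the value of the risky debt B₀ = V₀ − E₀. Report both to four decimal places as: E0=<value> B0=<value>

d₁ = [ln(V₀/D) + (r + σ²/2)T] / (σ√T)
   = [ln(164.4114/84.0623) + (0.0065 + 0.5·0.4003²)·8.4280] / (0.4003·√8.4280)
   = [0.670814 + 0.730034] / 1.162112 = 1.205433
d₂ = d₁ − σ√T = 1.205433 − 1.162112 = 0.043321
N(d₁) = 0.885982,  N(d₂) = 0.517277,  e^(−rT) = 0.946692
E₀ = V₀·N(d₁) − D·e^(−rT)·N(d₂)
   = 164.4114·0.885982 − 84.0623·0.946692·0.517277 = 104.500046
B₀ = V₀ − E₀ = 164.4114 − 104.500046 = 59.911354

E0=104.5000 B0=59.9114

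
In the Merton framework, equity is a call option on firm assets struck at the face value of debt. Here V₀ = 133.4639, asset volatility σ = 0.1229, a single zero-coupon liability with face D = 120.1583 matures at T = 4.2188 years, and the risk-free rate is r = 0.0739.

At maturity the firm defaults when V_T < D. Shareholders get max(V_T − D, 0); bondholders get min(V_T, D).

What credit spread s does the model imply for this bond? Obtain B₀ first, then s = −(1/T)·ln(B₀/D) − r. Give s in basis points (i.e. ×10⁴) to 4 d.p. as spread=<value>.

d₁ = [ln(V₀/D) + (r + σ²/2)T] / (σ√T)
   = [ln(133.4639/120.1583) + (0.0739 + 0.5·0.1229²)·4.2188] / (0.1229·√4.2188)
   = [0.105021 + 0.343631] / 0.252433 = 1.777309
d₂ = d₁ − σ√T = 1.777309 − 0.252433 = 1.524875
N(d₁) = 0.962241,  N(d₂) = 0.936355,  e^(−rT) = 0.732150
E₀ = V₀·N(d₁) − D·e^(−rT)·N(d₂)
   = 133.4639·0.962241 − 120.1583·0.732150·0.936355 = 46.049633
B₀ = V₀ − E₀ = 133.4639 − 46.049633 = 87.414267
spread = −(1/T)·ln(B₀/D) − r = −(1/4.2188)·ln(87.414267/120.1583) − 0.0739 = 0.00151280
in basis points: 0.00151280 × 10⁴ = 15.1280 bp

spread=15.1280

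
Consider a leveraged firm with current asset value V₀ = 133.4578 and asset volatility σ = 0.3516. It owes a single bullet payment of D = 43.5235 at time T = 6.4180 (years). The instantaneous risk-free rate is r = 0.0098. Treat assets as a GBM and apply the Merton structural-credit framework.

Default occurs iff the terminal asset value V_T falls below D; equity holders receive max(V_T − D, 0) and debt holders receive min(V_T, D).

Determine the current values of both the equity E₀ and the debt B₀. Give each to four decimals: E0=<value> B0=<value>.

E0=95.2178 B0=38.2400

d₁ = [ln(V₀/D) + (r + σ²/2)T] / (σ√T)
   = [ln(133.4578/43.5235) + (0.0098 + 0.5·0.3516²)·6.4180] / (0.3516·√6.4180)
   = [1.120484 + 0.459601] / 0.890735 = 1.773911
d₂ = d₁ − σ√T = 1.773911 − 0.890735 = 0.883176
N(d₁) = 0.961961,  N(d₂) = 0.811429,  e^(−rT) = 0.939041
E₀ = V₀·N(d₁) − D·e^(−rT)·N(d₂)
   = 133.4578·0.961961 − 43.5235·0.939041·0.811429 = 95.217816
B₀ = V₀ − E₀ = 133.4578 − 95.217816 = 38.239984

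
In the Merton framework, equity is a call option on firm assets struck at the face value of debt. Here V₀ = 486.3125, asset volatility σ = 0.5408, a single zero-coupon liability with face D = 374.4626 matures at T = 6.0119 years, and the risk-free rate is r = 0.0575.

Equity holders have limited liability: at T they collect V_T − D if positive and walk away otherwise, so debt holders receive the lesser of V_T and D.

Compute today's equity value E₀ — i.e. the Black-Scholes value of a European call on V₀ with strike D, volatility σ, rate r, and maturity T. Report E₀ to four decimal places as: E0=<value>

E0=311.5483

d₁ = [ln(V₀/D) + (r + σ²/2)T] / (σ√T)
   = [ln(486.3125/374.4626) + (0.0575 + 0.5·0.5408²)·6.0119] / (0.5408·√6.0119)
   = [0.261359 + 1.224818] / 1.325997 = 1.120800
d₂ = d₁ − σ√T = 1.120800 − 1.325997 = -0.205197
N(d₁) = 0.868814,  N(d₂) = 0.418709,  e^(−rT) = 0.707736
E₀ = V₀·N(d₁) − D·e^(−rT)·N(d₂)
   = 486.3125·0.868814 − 374.4626·0.707736·0.418709 = 311.548317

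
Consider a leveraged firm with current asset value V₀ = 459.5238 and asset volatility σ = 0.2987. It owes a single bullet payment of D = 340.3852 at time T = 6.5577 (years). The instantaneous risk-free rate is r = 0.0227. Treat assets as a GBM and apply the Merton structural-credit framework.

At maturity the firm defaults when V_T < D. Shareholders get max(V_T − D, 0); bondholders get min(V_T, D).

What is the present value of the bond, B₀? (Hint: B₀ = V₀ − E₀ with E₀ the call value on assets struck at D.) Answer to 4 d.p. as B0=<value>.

d₁ = [ln(V₀/D) + (r + σ²/2)T] / (σ√T)
   = [ln(459.5238/340.3852) + (0.0227 + 0.5·0.2987²)·6.5577] / (0.2987·√6.5577)
   = [0.300113 + 0.441404] / 0.764911 = 0.969416
d₂ = d₁ − σ√T = 0.969416 − 0.764911 = 0.204505
N(d₁) = 0.833831,  N(d₂) = 0.581021,  e^(−rT) = 0.861690
E₀ = V₀·N(d₁) − D·e^(−rT)·N(d₂)
   = 459.5238·0.833831 − 340.3852·0.861690·0.581021 = 212.748178
B₀ = V₀ − E₀ = 459.5238 − 212.748178 = 246.775622

B0=246.7756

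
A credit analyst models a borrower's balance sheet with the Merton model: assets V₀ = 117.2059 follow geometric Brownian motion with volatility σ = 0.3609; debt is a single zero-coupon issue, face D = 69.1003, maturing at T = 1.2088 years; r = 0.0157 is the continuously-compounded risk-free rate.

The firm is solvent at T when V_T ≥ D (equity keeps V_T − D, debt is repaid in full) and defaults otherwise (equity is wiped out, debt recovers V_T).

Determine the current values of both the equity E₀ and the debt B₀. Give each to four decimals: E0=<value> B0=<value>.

E0=50.7428 B0=66.4631

d₁ = [ln(V₀/D) + (r + σ²/2)T] / (σ√T)
   = [ln(117.2059/69.1003) + (0.0157 + 0.5·0.3609²)·1.2088] / (0.3609·√1.2088)
   = [0.528373 + 0.097701] / 0.396793 = 1.577834
d₂ = d₁ − σ√T = 1.577834 − 0.396793 = 1.181041
N(d₁) = 0.942698,  N(d₂) = 0.881207,  e^(−rT) = 0.981201
E₀ = V₀·N(d₁) − D·e^(−rT)·N(d₂)
   = 117.2059·0.942698 − 69.1003·0.981201·0.881207 = 50.742845
B₀ = V₀ − E₀ = 117.2059 − 50.742845 = 66.463055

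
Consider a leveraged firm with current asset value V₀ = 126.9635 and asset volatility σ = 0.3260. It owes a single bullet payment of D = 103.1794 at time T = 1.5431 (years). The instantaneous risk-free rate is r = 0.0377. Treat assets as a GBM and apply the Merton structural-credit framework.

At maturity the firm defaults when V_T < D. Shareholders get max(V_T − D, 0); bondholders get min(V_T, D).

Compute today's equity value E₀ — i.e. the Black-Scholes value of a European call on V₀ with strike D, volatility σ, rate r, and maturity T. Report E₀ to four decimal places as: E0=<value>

E0=36.4643

d₁ = [ln(V₀/D) + (r + σ²/2)T] / (σ√T)
   = [ln(126.9635/103.1794) + (0.0377 + 0.5·0.3260²)·1.5431] / (0.3260·√1.5431)
   = [0.207430 + 0.140172] / 0.404962 = 0.858358
d₂ = d₁ − σ√T = 0.858358 − 0.404962 = 0.453395
N(d₁) = 0.804653,  N(d₂) = 0.674868,  e^(−rT) = 0.943485
E₀ = V₀·N(d₁) − D·e^(−rT)·N(d₂)
   = 126.9635·0.804653 − 103.1794·0.943485·0.674868 = 36.464311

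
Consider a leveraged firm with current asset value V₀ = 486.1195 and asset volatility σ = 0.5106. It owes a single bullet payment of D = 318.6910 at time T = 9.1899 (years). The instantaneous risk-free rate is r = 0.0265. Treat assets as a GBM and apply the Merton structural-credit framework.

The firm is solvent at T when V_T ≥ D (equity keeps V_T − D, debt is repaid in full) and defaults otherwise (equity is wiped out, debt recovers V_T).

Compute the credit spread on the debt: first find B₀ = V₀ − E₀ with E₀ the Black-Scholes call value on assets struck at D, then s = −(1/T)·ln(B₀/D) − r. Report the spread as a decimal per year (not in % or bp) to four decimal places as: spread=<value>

spread=0.0578

d₁ = [ln(V₀/D) + (r + σ²/2)T] / (σ√T)
   = [ln(486.1195/318.6910) + (0.0265 + 0.5·0.5106²)·9.1899] / (0.5106·√9.1899)
   = [0.422232 + 1.441493] / 1.547876 = 1.204053
d₂ = d₁ − σ√T = 1.204053 − 1.547876 = -0.343823
N(d₁) = 0.885715,  N(d₂) = 0.365490,  e^(−rT) = 0.783854
E₀ = V₀·N(d₁) − D·e^(−rT)·N(d₂)
   = 486.1195·0.885715 − 318.6910·0.783854·0.365490 = 339.261587
B₀ = V₀ − E₀ = 486.1195 − 339.261587 = 146.857913
spread = −(1/T)·ln(B₀/D) − r = −(1/9.1899)·ln(146.857913/318.6910) − 0.0265 = 0.05780521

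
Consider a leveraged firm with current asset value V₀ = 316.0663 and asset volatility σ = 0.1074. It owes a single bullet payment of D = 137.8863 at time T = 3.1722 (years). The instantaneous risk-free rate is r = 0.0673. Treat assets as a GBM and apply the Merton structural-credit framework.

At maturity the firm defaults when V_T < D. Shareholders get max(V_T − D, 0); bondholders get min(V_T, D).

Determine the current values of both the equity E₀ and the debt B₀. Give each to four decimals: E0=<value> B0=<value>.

E0=204.6871 B0=111.3792

d₁ = [ln(V₀/D) + (r + σ²/2)T] / (σ√T)
   = [ln(316.0663/137.8863) + (0.0673 + 0.5·0.1074²)·3.1722] / (0.1074·√3.1722)
   = [0.829523 + 0.231784] / 0.191287 = 5.548255
d₂ = d₁ − σ√T = 5.548255 − 0.191287 = 5.356969
N(d₁) = 1.000000,  N(d₂) = 1.000000,  e^(−rT) = 0.807761
E₀ = V₀·N(d₁) − D·e^(−rT)·N(d₂)
   = 316.0663·1.000000 − 137.8863·0.807761·1.000000 = 204.687125
B₀ = V₀ − E₀ = 316.0663 − 204.687125 = 111.379175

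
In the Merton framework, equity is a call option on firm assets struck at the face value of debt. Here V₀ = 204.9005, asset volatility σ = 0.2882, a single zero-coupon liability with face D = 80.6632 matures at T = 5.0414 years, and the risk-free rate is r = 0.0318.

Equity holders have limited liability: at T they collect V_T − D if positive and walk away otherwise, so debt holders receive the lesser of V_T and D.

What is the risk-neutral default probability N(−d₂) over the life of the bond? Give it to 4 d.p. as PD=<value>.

PD=0.0861

d₁ = [ln(V₀/D) + (r + σ²/2)T] / (σ√T)
   = [ln(204.9005/80.6632) + (0.0318 + 0.5·0.2882²)·5.0414] / (0.2882·√5.0414)
   = [0.932242 + 0.369684] / 0.647097 = 2.011948
d₂ = d₁ − σ√T = 2.011948 − 0.647097 = 1.364851
risk-neutral PD = N(−d₂) = N(-1.364851) = 0.086150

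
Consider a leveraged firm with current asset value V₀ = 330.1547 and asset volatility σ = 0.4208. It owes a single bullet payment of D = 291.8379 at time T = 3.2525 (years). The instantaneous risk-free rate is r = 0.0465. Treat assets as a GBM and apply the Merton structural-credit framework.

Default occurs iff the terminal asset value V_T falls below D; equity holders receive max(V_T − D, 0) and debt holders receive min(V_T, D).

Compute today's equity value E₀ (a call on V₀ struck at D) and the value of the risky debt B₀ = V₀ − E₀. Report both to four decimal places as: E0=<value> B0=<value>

d₁ = [ln(V₀/D) + (r + σ²/2)T] / (σ√T)
   = [ln(330.1547/291.8379) + (0.0465 + 0.5·0.4208²)·3.2525] / (0.4208·√3.2525)
   = [0.123363 + 0.439206] / 0.758900 = 0.741295
d₂ = d₁ − σ√T = 0.741295 − 0.758900 = -0.017605
N(d₁) = 0.770743,  N(d₂) = 0.492977,  e^(−rT) = 0.859640
E₀ = V₀·N(d₁) − D·e^(−rT)·N(d₂)
   = 330.1547·0.770743 − 291.8379·0.859640·0.492977 = 130.788392
B₀ = V₀ − E₀ = 330.1547 − 130.788392 = 199.366308

E0=130.7884 B0=199.3663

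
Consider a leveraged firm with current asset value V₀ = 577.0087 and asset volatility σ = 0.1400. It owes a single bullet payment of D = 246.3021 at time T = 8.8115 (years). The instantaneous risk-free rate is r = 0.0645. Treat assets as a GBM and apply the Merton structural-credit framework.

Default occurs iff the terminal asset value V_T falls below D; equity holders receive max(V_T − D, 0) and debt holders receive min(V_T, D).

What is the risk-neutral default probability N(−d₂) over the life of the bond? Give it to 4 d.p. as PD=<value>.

d₁ = [ln(V₀/D) + (r + σ²/2)T] / (σ√T)
   = [ln(577.0087/246.3021) + (0.0645 + 0.5·0.1400²)·8.8115] / (0.1400·√8.8115)
   = [0.851299 + 0.654694] / 0.415578 = 3.623848
d₂ = d₁ − σ√T = 3.623848 − 0.415578 = 3.208270
risk-neutral PD = N(−d₂) = N(-3.208270) = 0.000668

PD=0.0007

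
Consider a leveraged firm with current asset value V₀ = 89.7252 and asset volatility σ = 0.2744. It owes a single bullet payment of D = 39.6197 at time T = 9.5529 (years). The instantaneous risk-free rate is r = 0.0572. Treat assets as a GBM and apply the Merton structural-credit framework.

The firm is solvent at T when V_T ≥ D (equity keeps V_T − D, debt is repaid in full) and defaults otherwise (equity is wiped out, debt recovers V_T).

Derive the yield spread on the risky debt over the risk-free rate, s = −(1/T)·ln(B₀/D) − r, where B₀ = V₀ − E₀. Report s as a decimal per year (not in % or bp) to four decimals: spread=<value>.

spread=0.0038

d₁ = [ln(V₀/D) + (r + σ²/2)T] / (σ√T)
   = [ln(89.7252/39.6197) + (0.0572 + 0.5·0.2744²)·9.5529] / (0.2744·√9.5529)
   = [0.817425 + 0.906070] / 0.848109 = 2.032163
d₂ = d₁ − σ√T = 2.032163 − 0.848109 = 1.184054
N(d₁) = 0.978931,  N(d₂) = 0.881804,  e^(−rT) = 0.579016
E₀ = V₀·N(d₁) − D·e^(−rT)·N(d₂)
   = 89.7252·0.978931 − 39.6197·0.579016·0.881804 = 67.605857
B₀ = V₀ − E₀ = 89.7252 − 67.605857 = 22.119343
spread = −(1/T)·ln(B₀/D) − r = −(1/9.5529)·ln(22.119343/39.6197) − 0.0572 = 0.00381540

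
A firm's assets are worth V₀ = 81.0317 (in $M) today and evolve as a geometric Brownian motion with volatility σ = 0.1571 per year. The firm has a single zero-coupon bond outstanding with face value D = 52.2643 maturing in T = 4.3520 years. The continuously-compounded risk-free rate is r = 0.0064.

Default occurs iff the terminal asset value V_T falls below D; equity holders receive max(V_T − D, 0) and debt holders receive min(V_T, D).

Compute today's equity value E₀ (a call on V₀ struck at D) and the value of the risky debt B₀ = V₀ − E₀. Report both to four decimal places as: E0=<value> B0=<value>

E0=30.9290 B0=50.1027

d₁ = [ln(V₀/D) + (r + σ²/2)T] / (σ√T)
   = [ln(81.0317/52.2643) + (0.0064 + 0.5·0.1571²)·4.3520] / (0.1571·√4.3520)
   = [0.438527 + 0.081557] / 0.327733 = 1.586913
d₂ = d₁ − σ√T = 1.586913 − 0.327733 = 1.259180
N(d₁) = 0.943734,  N(d₂) = 0.896017,  e^(−rT) = 0.972532
E₀ = V₀·N(d₁) − D·e^(−rT)·N(d₂)
   = 81.0317·0.943734 − 52.2643·0.972532·0.896017 = 30.928982
B₀ = V₀ − E₀ = 81.0317 − 30.928982 = 50.102718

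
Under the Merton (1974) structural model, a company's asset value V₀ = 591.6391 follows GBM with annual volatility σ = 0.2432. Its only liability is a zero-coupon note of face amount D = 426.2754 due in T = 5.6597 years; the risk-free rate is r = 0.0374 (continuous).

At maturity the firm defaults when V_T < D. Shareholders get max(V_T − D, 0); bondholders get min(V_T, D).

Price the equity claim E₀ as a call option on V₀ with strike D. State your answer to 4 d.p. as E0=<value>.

d₁ = [ln(V₀/D) + (r + σ²/2)T] / (σ√T)
   = [ln(591.6391/426.2754) + (0.0374 + 0.5·0.2432²)·5.6597] / (0.2432·√5.6597)
   = [0.327811 + 0.379048] / 0.578576 = 1.221722
d₂ = d₁ − σ√T = 1.221722 − 0.578576 = 0.643146
N(d₁) = 0.889094,  N(d₂) = 0.739935,  e^(−rT) = 0.809229
E₀ = V₀·N(d₁) − D·e^(−rT)·N(d₂)
   = 591.6391·0.889094 − 426.2754·0.809229·0.739935 = 270.778428

E0=270.7784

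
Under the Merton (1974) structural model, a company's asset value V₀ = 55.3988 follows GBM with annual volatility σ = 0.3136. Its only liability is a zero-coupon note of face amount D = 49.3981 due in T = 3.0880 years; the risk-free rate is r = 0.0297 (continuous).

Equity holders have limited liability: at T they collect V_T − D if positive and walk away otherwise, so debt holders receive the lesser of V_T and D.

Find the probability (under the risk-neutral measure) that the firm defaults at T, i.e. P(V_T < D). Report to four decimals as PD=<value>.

d₁ = [ln(V₀/D) + (r + σ²/2)T] / (σ√T)
   = [ln(55.3988/49.3981) + (0.0297 + 0.5·0.3136²)·3.0880] / (0.3136·√3.0880)
   = [0.114646 + 0.243558] / 0.551080 = 0.650004
d₂ = d₁ − σ√T = 0.650004 − 0.551080 = 0.098924
risk-neutral PD = N(−d₂) = N(-0.098924) = 0.460599

PD=0.4606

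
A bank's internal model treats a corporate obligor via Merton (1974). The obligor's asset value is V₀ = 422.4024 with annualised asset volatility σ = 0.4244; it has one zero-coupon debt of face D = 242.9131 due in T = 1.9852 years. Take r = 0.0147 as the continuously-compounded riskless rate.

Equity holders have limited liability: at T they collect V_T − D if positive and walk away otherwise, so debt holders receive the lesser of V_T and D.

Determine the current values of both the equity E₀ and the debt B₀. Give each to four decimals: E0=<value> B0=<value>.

d₁ = [ln(V₀/D) + (r + σ²/2)T] / (σ√T)
   = [ln(422.4024/242.9131) + (0.0147 + 0.5·0.4244²)·1.9852] / (0.4244·√1.9852)
   = [0.553255 + 0.207965] / 0.597967 = 1.273012
d₂ = d₁ − σ√T = 1.273012 − 0.597967 = 0.675044
N(d₁) = 0.898493,  N(d₂) = 0.750176,  e^(−rT) = 0.971239
E₀ = V₀·N(d₁) − D·e^(−rT)·N(d₂)
   = 422.4024·0.898493 − 242.9131·0.971239·0.750176 = 202.539001
B₀ = V₀ − E₀ = 422.4024 − 202.539001 = 219.863399

E0=202.5390 B0=219.8634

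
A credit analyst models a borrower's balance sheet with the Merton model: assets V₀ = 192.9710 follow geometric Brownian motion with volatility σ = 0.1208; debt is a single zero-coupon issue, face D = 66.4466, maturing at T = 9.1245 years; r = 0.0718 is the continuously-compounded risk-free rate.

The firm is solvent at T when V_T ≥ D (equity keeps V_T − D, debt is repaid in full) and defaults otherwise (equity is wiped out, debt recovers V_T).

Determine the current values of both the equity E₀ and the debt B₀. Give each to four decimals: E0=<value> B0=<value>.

d₁ = [ln(V₀/D) + (r + σ²/2)T] / (σ√T)
   = [ln(192.9710/66.4466) + (0.0718 + 0.5·0.1208²)·9.1245] / (0.1208·√9.1245)
   = [1.066141 + 0.721714] / 0.364898 = 4.899604
d₂ = d₁ − σ√T = 4.899604 − 0.364898 = 4.534706
N(d₁) = 1.000000,  N(d₂) = 0.999997,  e^(−rT) = 0.519370
E₀ = V₀·N(d₁) − D·e^(−rT)·N(d₂)
   = 192.9710·1.000000 − 66.4466·0.519370·0.999997 = 158.460649
B₀ = V₀ − E₀ = 192.9710 − 158.460649 = 34.510351

E0=158.4606 B0=34.5104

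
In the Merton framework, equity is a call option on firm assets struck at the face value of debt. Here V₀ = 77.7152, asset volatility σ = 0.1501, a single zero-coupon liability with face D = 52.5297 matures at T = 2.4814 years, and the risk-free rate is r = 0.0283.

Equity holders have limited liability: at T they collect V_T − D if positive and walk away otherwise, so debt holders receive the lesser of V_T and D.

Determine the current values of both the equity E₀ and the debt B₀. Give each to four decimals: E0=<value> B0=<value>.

E0=28.8872 B0=48.8280

d₁ = [ln(V₀/D) + (r + σ²/2)T] / (σ√T)
   = [ln(77.7152/52.5297) + (0.0283 + 0.5·0.1501²)·2.4814] / (0.1501·√2.4814)
   = [0.391672 + 0.098177] / 0.236444 = 2.071729
d₂ = d₁ − σ√T = 2.071729 − 0.236444 = 1.835284
N(d₁) = 0.980855,  N(d₂) = 0.966768,  e^(−rT) = 0.932185
E₀ = V₀·N(d₁) − D·e^(−rT)·N(d₂)
   = 77.7152·0.980855 − 52.5297·0.932185·0.966768 = 28.887172
B₀ = V₀ − E₀ = 77.7152 − 28.887172 = 48.828028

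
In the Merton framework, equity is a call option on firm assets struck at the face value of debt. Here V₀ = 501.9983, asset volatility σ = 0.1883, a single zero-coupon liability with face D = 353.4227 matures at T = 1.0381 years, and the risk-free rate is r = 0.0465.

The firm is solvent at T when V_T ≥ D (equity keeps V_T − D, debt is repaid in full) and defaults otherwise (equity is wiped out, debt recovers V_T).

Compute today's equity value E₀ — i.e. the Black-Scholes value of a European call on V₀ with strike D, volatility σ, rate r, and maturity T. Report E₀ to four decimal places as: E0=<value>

d₁ = [ln(V₀/D) + (r + σ²/2)T] / (σ√T)
   = [ln(501.9983/353.4227) + (0.0465 + 0.5·0.1883²)·1.0381] / (0.1883·√1.0381)
   = [0.350932 + 0.066676] / 0.191854 = 2.176699
d₂ = d₁ − σ√T = 2.176699 − 0.191854 = 1.984845
N(d₁) = 0.985248,  N(d₂) = 0.976419,  e^(−rT) = 0.952875
E₀ = V₀·N(d₁) − D·e^(−rT)·N(d₂)
   = 501.9983·0.985248 − 353.4227·0.952875·0.976419 = 165.766705

E0=165.7667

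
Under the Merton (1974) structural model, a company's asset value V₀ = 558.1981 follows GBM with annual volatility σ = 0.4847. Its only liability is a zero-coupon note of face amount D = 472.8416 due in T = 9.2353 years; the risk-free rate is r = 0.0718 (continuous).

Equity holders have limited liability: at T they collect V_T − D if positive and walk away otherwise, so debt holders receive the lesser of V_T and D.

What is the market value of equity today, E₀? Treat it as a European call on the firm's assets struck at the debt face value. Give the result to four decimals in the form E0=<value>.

E0=399.0774

d₁ = [ln(V₀/D) + (r + σ²/2)T] / (σ√T)
   = [ln(558.1981/472.8416) + (0.0718 + 0.5·0.4847²)·9.2353] / (0.4847·√9.2353)
   = [0.165953 + 1.747938] / 1.472986 = 1.299328
d₂ = d₁ − σ√T = 1.299328 − 1.472986 = -0.173658
N(d₁) = 0.903084,  N(d₂) = 0.431067,  e^(−rT) = 0.515254
E₀ = V₀·N(d₁) − D·e^(−rT)·N(d₂)
   = 558.1981·0.903084 − 472.8416·0.515254·0.431067 = 399.077430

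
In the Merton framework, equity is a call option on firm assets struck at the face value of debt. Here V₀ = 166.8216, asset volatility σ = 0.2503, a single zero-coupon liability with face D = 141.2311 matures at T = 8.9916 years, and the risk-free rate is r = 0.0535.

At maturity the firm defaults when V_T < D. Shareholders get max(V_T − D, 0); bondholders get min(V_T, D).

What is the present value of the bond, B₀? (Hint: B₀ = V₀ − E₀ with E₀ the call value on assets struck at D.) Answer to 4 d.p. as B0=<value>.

B0=77.9706

d₁ = [ln(V₀/D) + (r + σ²/2)T] / (σ√T)
   = [ln(166.8216/141.2311) + (0.0535 + 0.5·0.2503²)·8.9916] / (0.2503·√8.9916)
   = [0.166527 + 0.762713] / 0.750549 = 1.238080
d₂ = d₁ − σ√T = 1.238080 − 0.750549 = 0.487530
N(d₁) = 0.892157,  N(d₂) = 0.687059,  e^(−rT) = 0.618134
E₀ = V₀·N(d₁) − D·e^(−rT)·N(d₂)
   = 166.8216·0.892157 − 141.2311·0.618134·0.687059 = 88.851003
B₀ = V₀ − E₀ = 166.8216 − 88.851003 = 77.970597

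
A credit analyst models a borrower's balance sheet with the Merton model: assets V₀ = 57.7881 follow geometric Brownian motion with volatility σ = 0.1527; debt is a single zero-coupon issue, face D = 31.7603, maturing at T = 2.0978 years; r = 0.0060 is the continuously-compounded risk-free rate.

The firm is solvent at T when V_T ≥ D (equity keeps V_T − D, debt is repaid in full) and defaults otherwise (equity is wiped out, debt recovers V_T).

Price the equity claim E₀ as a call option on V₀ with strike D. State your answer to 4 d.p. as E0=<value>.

d₁ = [ln(V₀/D) + (r + σ²/2)T] / (σ√T)
   = [ln(57.7881/31.7603) + (0.0060 + 0.5·0.1527²)·2.0978] / (0.1527·√2.0978)
   = [0.598566 + 0.037044] / 0.221167 = 2.873887
d₂ = d₁ − σ√T = 2.873887 − 0.221167 = 2.652720
N(d₁) = 0.997973,  N(d₂) = 0.996008,  e^(−rT) = 0.987492
E₀ = V₀·N(d₁) − D·e^(−rT)·N(d₂)
   = 57.7881·0.997973 − 31.7603·0.987492·0.996008 = 26.433114

E0=26.4331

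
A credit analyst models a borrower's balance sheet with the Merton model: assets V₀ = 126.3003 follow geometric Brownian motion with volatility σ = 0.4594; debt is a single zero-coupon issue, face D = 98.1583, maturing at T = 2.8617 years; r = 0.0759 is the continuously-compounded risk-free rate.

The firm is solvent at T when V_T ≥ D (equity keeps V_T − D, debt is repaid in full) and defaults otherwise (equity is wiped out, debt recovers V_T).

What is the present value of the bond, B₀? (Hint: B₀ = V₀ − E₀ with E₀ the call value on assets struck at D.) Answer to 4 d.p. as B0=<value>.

B0=66.5001

d₁ = [ln(V₀/D) + (r + σ²/2)T] / (σ√T)
   = [ln(126.3003/98.1583) + (0.0759 + 0.5·0.4594²)·2.8617] / (0.4594·√2.8617)
   = [0.252081 + 0.519182] / 0.777147 = 0.992428
d₂ = d₁ − σ√T = 0.992428 − 0.777147 = 0.215282
N(d₁) = 0.839506,  N(d₂) = 0.585226,  e^(−rT) = 0.804767
E₀ = V₀·N(d₁) − D·e^(−rT)·N(d₂)
   = 126.3003·0.839506 − 98.1583·0.804767·0.585226 = 59.800167
B₀ = V₀ − E₀ = 126.3003 − 59.800167 = 66.500133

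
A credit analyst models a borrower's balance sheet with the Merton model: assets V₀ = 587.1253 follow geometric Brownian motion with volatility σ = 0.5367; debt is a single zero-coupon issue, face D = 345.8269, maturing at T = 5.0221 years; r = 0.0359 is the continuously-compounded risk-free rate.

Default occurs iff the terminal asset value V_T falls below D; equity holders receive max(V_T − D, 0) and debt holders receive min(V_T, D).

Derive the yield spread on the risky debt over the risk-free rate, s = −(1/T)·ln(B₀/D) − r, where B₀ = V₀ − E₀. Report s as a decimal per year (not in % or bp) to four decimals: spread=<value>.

d₁ = [ln(V₀/D) + (r + σ²/2)T] / (σ√T)
   = [ln(587.1253/345.8269) + (0.0359 + 0.5·0.5367²)·5.0221] / (0.5367·√5.0221)
   = [0.529300 + 0.903594] / 1.202747 = 1.191351
d₂ = d₁ − σ√T = 1.191351 − 1.202747 = -0.011396
N(d₁) = 0.883242,  N(d₂) = 0.495454,  e^(−rT) = 0.835025
E₀ = V₀·N(d₁) − D·e^(−rT)·N(d₂)
   = 587.1253·0.883242 − 345.8269·0.835025·0.495454 = 375.499527
B₀ = V₀ − E₀ = 587.1253 − 375.499527 = 211.625773
spread = −(1/T)·ln(B₀/D) − r = −(1/5.0221)·ln(211.625773/345.8269) − 0.0359 = 0.06189153

spread=0.0619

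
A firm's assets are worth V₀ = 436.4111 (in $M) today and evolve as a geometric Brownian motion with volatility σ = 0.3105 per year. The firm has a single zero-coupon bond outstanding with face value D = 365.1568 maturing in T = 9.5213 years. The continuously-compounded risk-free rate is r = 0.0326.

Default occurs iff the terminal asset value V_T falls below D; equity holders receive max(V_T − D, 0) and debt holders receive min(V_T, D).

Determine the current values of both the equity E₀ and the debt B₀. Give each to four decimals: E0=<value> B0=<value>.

E0=228.8455 B0=207.5656

d₁ = [ln(V₀/D) + (r + σ²/2)T] / (σ√T)
   = [ln(436.4111/365.1568) + (0.0326 + 0.5·0.3105²)·9.5213] / (0.3105·√9.5213)
   = [0.178258 + 0.769370] / 0.958098 = 0.989072
d₂ = d₁ − σ√T = 0.989072 − 0.958098 = 0.030975
N(d₁) = 0.838686,  N(d₂) = 0.512355,  e^(−rT) = 0.733158
E₀ = V₀·N(d₁) − D·e^(−rT)·N(d₂)
   = 436.4111·0.838686 − 365.1568·0.733158·0.512355 = 228.845466
B₀ = V₀ − E₀ = 436.4111 − 228.845466 = 207.565634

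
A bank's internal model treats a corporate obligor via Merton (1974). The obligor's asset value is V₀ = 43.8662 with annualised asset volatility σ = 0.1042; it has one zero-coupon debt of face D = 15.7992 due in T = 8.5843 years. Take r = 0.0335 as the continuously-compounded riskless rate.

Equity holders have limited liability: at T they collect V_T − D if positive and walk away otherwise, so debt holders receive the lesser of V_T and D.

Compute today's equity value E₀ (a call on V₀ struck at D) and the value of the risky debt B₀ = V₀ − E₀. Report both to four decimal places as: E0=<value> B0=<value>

d₁ = [ln(V₀/D) + (r + σ²/2)T] / (σ√T)
   = [ln(43.8662/15.7992) + (0.0335 + 0.5·0.1042²)·8.5843] / (0.1042·√8.5843)
   = [1.021185 + 0.334177] / 0.305295 = 4.439509
d₂ = d₁ − σ√T = 4.439509 − 0.305295 = 4.134214
N(d₁) = 0.999995,  N(d₂) = 0.999982,  e^(−rT) = 0.750081
E₀ = V₀·N(d₁) − D·e^(−rT)·N(d₂)
   = 43.8662·0.999995 − 15.7992·0.750081·0.999982 = 32.015533
B₀ = V₀ − E₀ = 43.8662 − 32.015533 = 11.850667

E0=32.0155 B0=11.8507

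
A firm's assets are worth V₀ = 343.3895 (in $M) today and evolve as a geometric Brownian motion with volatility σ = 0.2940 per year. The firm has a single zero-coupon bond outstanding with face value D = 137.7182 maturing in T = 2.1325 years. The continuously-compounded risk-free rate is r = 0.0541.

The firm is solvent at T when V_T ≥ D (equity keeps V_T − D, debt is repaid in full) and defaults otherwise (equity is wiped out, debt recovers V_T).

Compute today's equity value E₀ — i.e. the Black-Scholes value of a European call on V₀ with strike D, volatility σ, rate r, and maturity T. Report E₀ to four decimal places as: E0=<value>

d₁ = [ln(V₀/D) + (r + σ²/2)T] / (σ√T)
   = [ln(343.3895/137.7182) + (0.0541 + 0.5·0.2940²)·2.1325] / (0.2940·√2.1325)
   = [0.913656 + 0.207531] / 0.429331 = 2.611476
d₂ = d₁ − σ√T = 2.611476 − 0.429331 = 2.182145
N(d₁) = 0.995492,  N(d₂) = 0.985451,  e^(−rT) = 0.891038
E₀ = V₀·N(d₁) − D·e^(−rT)·N(d₂)
   = 343.3895·0.995492 − 137.7182·0.891038·0.985451 = 220.914877

E0=220.9149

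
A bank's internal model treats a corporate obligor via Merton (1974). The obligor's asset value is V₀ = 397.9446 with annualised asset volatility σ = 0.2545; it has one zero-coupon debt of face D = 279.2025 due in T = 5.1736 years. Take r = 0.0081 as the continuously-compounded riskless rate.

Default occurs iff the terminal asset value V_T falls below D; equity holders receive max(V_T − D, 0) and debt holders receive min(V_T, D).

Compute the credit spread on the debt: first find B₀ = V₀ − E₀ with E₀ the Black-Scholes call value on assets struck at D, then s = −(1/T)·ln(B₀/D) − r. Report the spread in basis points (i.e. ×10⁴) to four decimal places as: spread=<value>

d₁ = [ln(V₀/D) + (r + σ²/2)T] / (σ√T)
   = [ln(397.9446/279.2025) + (0.0081 + 0.5·0.2545²)·5.1736] / (0.2545·√5.1736)
   = [0.354375 + 0.209454] / 0.578874 = 0.974010
d₂ = d₁ − σ√T = 0.974010 − 0.578874 = 0.395136
N(d₁) = 0.834974,  N(d₂) = 0.653629,  e^(−rT) = 0.958960
E₀ = V₀·N(d₁) − D·e^(−rT)·N(d₂)
   = 397.9446·0.834974 − 279.2025·0.958960·0.653629 = 157.268352
B₀ = V₀ − E₀ = 397.9446 − 157.268352 = 240.676248
spread = −(1/T)·ln(B₀/D) − r = −(1/5.1736)·ln(240.676248/279.2025) − 0.0081 = 0.02060045
in basis points: 0.02060045 × 10⁴ = 206.0045 bp

spread=206.0045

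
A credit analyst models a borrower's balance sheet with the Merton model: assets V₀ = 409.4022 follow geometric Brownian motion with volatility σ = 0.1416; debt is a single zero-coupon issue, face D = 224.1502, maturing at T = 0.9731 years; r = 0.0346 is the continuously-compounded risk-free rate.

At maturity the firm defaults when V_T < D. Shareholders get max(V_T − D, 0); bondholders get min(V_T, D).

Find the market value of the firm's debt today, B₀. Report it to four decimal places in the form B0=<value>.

B0=216.7288

d₁ = [ln(V₀/D) + (r + σ²/2)T] / (σ√T)
   = [ln(409.4022/224.1502) + (0.0346 + 0.5·0.1416²)·0.9731] / (0.1416·√0.9731)
   = [0.602382 + 0.043425] / 0.139682 = 4.623389
d₂ = d₁ − σ√T = 4.623389 − 0.139682 = 4.483707
N(d₁) = 0.999998,  N(d₂) = 0.999996,  e^(−rT) = 0.966891
E₀ = V₀·N(d₁) − D·e^(−rT)·N(d₂)
   = 409.4022·0.999998 − 224.1502·0.966891·0.999996 = 192.673357
B₀ = V₀ − E₀ = 409.4022 − 192.673357 = 216.728843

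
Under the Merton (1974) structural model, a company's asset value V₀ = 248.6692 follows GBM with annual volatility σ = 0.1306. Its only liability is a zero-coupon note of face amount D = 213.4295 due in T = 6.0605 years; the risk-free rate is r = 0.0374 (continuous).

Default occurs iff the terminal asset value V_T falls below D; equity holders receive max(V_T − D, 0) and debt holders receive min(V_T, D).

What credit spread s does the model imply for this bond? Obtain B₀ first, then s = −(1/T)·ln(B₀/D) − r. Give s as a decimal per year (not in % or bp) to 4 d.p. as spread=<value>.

d₁ = [ln(V₀/D) + (r + σ²/2)T] / (σ√T)
   = [ln(248.6692/213.4295) + (0.0374 + 0.5·0.1306²)·6.0605] / (0.1306·√6.0605)
   = [0.152817 + 0.278348] / 0.321512 = 1.341052
d₂ = d₁ − σ√T = 1.341052 − 0.321512 = 1.019540
N(d₁) = 0.910048,  N(d₂) = 0.846027,  e^(−rT) = 0.797190
E₀ = V₀·N(d₁) − D·e^(−rT)·N(d₂)
   = 248.6692·0.910048 − 213.4295·0.797190·0.846027 = 82.354790
B₀ = V₀ − E₀ = 248.6692 − 82.354790 = 166.314410
spread = −(1/T)·ln(B₀/D) − r = −(1/6.0605)·ln(166.314410/213.4295) − 0.0374 = 0.00375610

spread=0.0038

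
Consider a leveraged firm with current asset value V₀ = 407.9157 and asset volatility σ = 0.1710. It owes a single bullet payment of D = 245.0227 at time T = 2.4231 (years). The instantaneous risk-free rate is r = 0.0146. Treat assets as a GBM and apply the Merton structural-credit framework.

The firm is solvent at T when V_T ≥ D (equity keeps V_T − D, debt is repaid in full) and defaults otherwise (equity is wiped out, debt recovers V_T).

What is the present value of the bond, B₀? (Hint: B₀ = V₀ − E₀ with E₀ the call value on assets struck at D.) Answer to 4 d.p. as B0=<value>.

d₁ = [ln(V₀/D) + (r + σ²/2)T] / (σ√T)
   = [ln(407.9157/245.0227) + (0.0146 + 0.5·0.1710²)·2.4231] / (0.1710·√2.4231)
   = [0.509710 + 0.070804] / 0.266184 = 2.180875
d₂ = d₁ − σ√T = 2.180875 − 0.266184 = 1.914691
N(d₁) = 0.985404,  N(d₂) = 0.972234,  e^(−rT) = 0.965241
E₀ = V₀·N(d₁) − D·e^(−rT)·N(d₂)
   = 407.9157·0.985404 − 245.0227·0.965241·0.972234 = 172.022437
B₀ = V₀ − E₀ = 407.9157 − 172.022437 = 235.893263

B0=235.8933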